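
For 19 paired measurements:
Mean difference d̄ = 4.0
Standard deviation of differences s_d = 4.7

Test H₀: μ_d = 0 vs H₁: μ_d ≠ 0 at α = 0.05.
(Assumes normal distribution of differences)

Answer: t = 3.7095, reject H₀

Derivation:
df = n - 1 = 18
SE = s_d/√n = 4.7/√19 = 1.0783
t = d̄/SE = 4.0/1.0783 = 3.7095
Critical value: t_{0.025,18} = ±2.101
p-value ≈ 0.0016
Decision: reject H₀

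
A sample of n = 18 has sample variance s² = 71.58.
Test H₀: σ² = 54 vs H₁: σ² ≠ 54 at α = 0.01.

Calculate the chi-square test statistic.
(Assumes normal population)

Answer: χ² = 22.5344, fail to reject H₀

Derivation:
df = n - 1 = 17
χ² = (n-1)s²/σ₀² = 17×71.58/54 = 22.5344
Critical values: χ²_{0.995,17} = 5.697, χ²_{0.005,17} = 35.718
Rejection region: χ² < 5.697 or χ² > 35.718
Decision: fail to reject H₀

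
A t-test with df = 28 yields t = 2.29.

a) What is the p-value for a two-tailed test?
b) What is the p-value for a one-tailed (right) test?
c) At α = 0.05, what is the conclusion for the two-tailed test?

Using t-distribution with df = 28:
a) Two-tailed: p = 2×P(T > 2.29) = 0.0298
b) One-tailed: p = P(T > 2.29) = 0.0149
c) 0.0298 < 0.05, reject H₀

Answer: a) 0.0298, b) 0.0149, c) reject H₀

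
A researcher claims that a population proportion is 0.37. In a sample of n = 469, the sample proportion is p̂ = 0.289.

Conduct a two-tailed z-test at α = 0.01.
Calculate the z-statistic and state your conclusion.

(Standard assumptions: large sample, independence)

H₀: p = 0.37, H₁: p ≠ 0.37
Standard error: SE = √(p₀(1-p₀)/n) = √(0.37×0.63/469) = 0.022294
z-statistic: z = (p̂ - p₀)/SE = (0.289 - 0.37)/0.022294 = -3.6333
Critical value: z_0.005 = ±2.576
p-value = 0.0003
Decision: reject H₀ at α = 0.01

Answer: z = -3.6333, reject H₀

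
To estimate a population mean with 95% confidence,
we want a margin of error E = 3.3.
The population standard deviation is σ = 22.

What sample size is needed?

z_0.025 = 1.960
n = (z×σ/E)² = (1.960×22/3.3)²
n = 170.7378
Round up: n = 171

Answer: n = 171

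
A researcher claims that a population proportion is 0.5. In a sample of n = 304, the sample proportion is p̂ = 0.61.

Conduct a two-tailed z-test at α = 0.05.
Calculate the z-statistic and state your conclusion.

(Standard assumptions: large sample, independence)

H₀: p = 0.5, H₁: p ≠ 0.5
Standard error: SE = √(p₀(1-p₀)/n) = √(0.5×0.5/304) = 0.028677
z-statistic: z = (p̂ - p₀)/SE = (0.61 - 0.5)/0.028677 = 3.8358
Critical value: z_0.025 = ±1.960
p-value = 0.0001
Decision: reject H₀ at α = 0.05

Answer: z = 3.8358, reject H₀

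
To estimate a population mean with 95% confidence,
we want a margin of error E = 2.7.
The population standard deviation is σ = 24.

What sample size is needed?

Answer: n = 304

Derivation:
z_0.025 = 1.960
n = (z×σ/E)² = (1.960×24/2.7)²
n = 303.5338
Round up: n = 304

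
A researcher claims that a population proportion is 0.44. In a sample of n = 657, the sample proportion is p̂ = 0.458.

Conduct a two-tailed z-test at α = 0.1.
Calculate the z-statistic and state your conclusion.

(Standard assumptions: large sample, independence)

H₀: p = 0.44, H₁: p ≠ 0.44
Standard error: SE = √(p₀(1-p₀)/n) = √(0.44×0.56/657) = 0.019366
z-statistic: z = (p̂ - p₀)/SE = (0.458 - 0.44)/0.019366 = 0.9295
Critical value: z_0.05 = ±1.645
p-value = 0.3526
Decision: fail to reject H₀ at α = 0.1

Answer: z = 0.9295, fail to reject H₀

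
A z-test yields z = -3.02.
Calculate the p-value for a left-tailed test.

For z = -3.02:
p = P(Z < -3.02) = Φ(-3.02) = 0.0013

Answer: p-value ≈ 0.0013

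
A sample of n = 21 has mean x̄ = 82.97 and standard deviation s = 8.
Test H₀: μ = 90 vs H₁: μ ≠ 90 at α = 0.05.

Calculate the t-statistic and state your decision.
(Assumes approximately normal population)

df = n - 1 = 20
SE = s/√n = 8/√21 = 1.7457
t = (x̄ - μ₀)/SE = (82.97 - 90)/1.7457 = -4.0270
Critical value: t_{0.025,20} = ±2.086
p-value ≈ 0.0007
Decision: reject H₀

Answer: t = -4.0270, reject H₀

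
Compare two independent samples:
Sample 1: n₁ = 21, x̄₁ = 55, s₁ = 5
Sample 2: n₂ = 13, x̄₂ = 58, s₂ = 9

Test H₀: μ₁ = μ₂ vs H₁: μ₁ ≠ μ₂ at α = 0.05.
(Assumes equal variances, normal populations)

Answer: t = -1.2534, fail to reject H₀

Derivation:
Pooled variance: s²_p = [20×5² + 12×9²]/(32) = 46.0000
s_p = 6.7823
SE = s_p×√(1/n₁ + 1/n₂) = 6.7823×√(1/21 + 1/13) = 2.3935
t = (x̄₁ - x̄₂)/SE = (55 - 58)/2.3935 = -1.2534
df = 32, t-critical = ±2.037
Decision: fail to reject H₀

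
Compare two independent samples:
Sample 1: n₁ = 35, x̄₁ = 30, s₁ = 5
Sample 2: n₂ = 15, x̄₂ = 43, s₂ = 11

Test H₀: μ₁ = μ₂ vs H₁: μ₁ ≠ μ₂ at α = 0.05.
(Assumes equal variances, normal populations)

Answer: t = -5.7863, reject H₀

Derivation:
Pooled variance: s²_p = [34×5² + 14×11²]/(48) = 53.0000
s_p = 7.2801
SE = s_p×√(1/n₁ + 1/n₂) = 7.2801×√(1/35 + 1/15) = 2.2467
t = (x̄₁ - x̄₂)/SE = (30 - 43)/2.2467 = -5.7863
df = 48, t-critical = ±2.011
Decision: reject H₀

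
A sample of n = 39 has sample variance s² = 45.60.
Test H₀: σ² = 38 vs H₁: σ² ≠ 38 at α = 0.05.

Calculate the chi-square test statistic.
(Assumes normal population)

df = n - 1 = 38
χ² = (n-1)s²/σ₀² = 38×45.60/38 = 45.6000
Critical values: χ²_{0.975,38} = 22.878, χ²_{0.025,38} = 56.896
Rejection region: χ² < 22.878 or χ² > 56.896
Decision: fail to reject H₀

Answer: χ² = 45.6000, fail to reject H₀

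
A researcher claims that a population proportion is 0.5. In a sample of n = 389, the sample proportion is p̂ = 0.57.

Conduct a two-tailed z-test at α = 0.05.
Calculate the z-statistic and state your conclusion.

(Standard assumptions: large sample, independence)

Answer: z = 2.7612, reject H₀

Derivation:
H₀: p = 0.5, H₁: p ≠ 0.5
Standard error: SE = √(p₀(1-p₀)/n) = √(0.5×0.5/389) = 0.025351
z-statistic: z = (p̂ - p₀)/SE = (0.57 - 0.5)/0.025351 = 2.7612
Critical value: z_0.025 = ±1.960
p-value = 0.0058
Decision: reject H₀ at α = 0.05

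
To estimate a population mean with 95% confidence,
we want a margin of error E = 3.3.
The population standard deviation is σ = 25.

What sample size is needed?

Answer: n = 221

Derivation:
z_0.025 = 1.960
n = (z×σ/E)² = (1.960×25/3.3)²
n = 220.4775
Round up: n = 221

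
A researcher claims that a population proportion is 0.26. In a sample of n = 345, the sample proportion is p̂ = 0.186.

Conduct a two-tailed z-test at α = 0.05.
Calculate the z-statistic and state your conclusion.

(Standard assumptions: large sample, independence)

H₀: p = 0.26, H₁: p ≠ 0.26
Standard error: SE = √(p₀(1-p₀)/n) = √(0.26×0.74/345) = 0.023615
z-statistic: z = (p̂ - p₀)/SE = (0.186 - 0.26)/0.023615 = -3.1336
Critical value: z_0.025 = ±1.960
p-value = 0.0017
Decision: reject H₀ at α = 0.05

Answer: z = -3.1336, reject H₀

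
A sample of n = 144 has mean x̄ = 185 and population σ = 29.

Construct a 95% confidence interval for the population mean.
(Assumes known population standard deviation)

Answer: (180.2633, 189.7367)

Derivation:
Confidence level: 95%, α = 0.05
z_0.025 = 1.960
SE = σ/√n = 29/√144 = 2.4167
Margin of error = 1.960 × 2.4167 = 4.7367
CI: x̄ ± margin = 185 ± 4.7367
CI: (180.2633, 189.7367)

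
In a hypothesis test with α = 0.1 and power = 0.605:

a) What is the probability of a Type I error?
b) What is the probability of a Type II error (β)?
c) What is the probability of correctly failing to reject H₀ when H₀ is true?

Answer: a) 0.1, b) 0.395, c) 0.9

Derivation:
a) Type I error probability = α = 0.1
b) Power = P(reject H₀ | H₁ true) = 1 - β = 0.605, so Type II error probability = β = 1 - Power = 0.395
c) P(fail to reject H₀ | H₀ true) = 1 - α = 0.9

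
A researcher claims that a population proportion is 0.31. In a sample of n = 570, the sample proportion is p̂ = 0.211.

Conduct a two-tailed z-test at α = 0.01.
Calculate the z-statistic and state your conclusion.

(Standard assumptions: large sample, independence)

Answer: z = -5.1105, reject H₀

Derivation:
H₀: p = 0.31, H₁: p ≠ 0.31
Standard error: SE = √(p₀(1-p₀)/n) = √(0.31×0.69/570) = 0.019372
z-statistic: z = (p̂ - p₀)/SE = (0.211 - 0.31)/0.019372 = -5.1105
Critical value: z_0.005 = ±2.576
p-value < 0.0001
Decision: reject H₀ at α = 0.01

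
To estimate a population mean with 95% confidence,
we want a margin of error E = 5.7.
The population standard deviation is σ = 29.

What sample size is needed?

z_0.025 = 1.960
n = (z×σ/E)² = (1.960×29/5.7)²
n = 99.4394
Round up: n = 100

Answer: n = 100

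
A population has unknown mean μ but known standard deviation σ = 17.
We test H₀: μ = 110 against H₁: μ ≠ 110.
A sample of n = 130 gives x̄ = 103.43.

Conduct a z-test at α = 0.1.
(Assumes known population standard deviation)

Answer: z = -4.4064, reject H₀

Derivation:
Standard error: SE = σ/√n = 17/√130 = 1.4910
z-statistic: z = (x̄ - μ₀)/SE = (103.43 - 110)/1.4910 = -4.4064
Critical value: ±1.645
p-value < 0.0001
Decision: reject H₀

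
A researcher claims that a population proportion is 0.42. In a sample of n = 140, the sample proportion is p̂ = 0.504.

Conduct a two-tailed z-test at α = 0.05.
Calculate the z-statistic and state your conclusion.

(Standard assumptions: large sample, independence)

H₀: p = 0.42, H₁: p ≠ 0.42
Standard error: SE = √(p₀(1-p₀)/n) = √(0.42×0.58/140) = 0.041713
z-statistic: z = (p̂ - p₀)/SE = (0.504 - 0.42)/0.041713 = 2.0138
Critical value: z_0.025 = ±1.960
p-value = 0.0440
Decision: reject H₀ at α = 0.05

Answer: z = 2.0138, reject H₀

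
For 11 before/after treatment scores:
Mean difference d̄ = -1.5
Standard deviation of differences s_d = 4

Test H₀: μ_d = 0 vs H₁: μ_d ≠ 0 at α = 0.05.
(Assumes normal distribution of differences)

df = n - 1 = 10
SE = s_d/√n = 4/√11 = 1.2060
t = d̄/SE = -1.5/1.2060 = -1.2438
Critical value: t_{0.025,10} = ±2.228
p-value ≈ 0.2419
Decision: fail to reject H₀

Answer: t = -1.2438, fail to reject H₀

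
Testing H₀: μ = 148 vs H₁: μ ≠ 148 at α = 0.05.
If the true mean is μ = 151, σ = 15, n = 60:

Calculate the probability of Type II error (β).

Answer: β ≈ 0.6592

Derivation:
SE = σ/√n = 15/√60 = 1.9365
Critical values: μ₀ ± z_0.025×SE = 148 ± 1.960×1.9365
Acceptance region: (144.2045, 151.7955)
Under H₁ (μ = 151): z_high = (151.7955 - 151)/1.9365 = 0.4108, z_low = (144.2045 - 151)/1.9365 = -3.5092
β = P(not reject | H₁) = Φ(0.4108) - Φ(-3.5092) ≈ 0.6592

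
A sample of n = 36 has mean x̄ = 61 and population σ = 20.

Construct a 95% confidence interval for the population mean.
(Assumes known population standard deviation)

Confidence level: 95%, α = 0.05
z_0.025 = 1.960
SE = σ/√n = 20/√36 = 3.3333
Margin of error = 1.960 × 3.3333 = 6.5333
CI: x̄ ± margin = 61 ± 6.5333
CI: (54.4667, 67.5333)

Answer: (54.4667, 67.5333)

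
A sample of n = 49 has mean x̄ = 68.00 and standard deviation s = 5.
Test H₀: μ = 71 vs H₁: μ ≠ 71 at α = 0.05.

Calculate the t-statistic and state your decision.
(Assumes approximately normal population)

df = n - 1 = 48
SE = s/√n = 5/√49 = 0.7143
t = (x̄ - μ₀)/SE = (68.00 - 71)/0.7143 = -4.1999
Critical value: t_{0.025,48} = ±2.011
p-value ≈ 0.0001
Decision: reject H₀

Answer: t = -4.1999, reject H₀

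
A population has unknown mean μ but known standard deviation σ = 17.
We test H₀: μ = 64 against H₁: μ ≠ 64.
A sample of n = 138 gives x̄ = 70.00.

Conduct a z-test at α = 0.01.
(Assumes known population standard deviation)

Standard error: SE = σ/√n = 17/√138 = 1.4471
z-statistic: z = (x̄ - μ₀)/SE = (70.00 - 64)/1.4471 = 4.1462
Critical value: ±2.576
p-value < 0.0001
Decision: reject H₀

Answer: z = 4.1462, reject H₀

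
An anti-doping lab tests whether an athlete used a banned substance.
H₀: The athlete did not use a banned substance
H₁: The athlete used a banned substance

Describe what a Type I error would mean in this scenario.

A Type I error (probability α) occurs when we reject a true H₀.
A Type II error (probability β) occurs when we fail to reject a false H₀.

Answer: Falsely accusing a clean athlete of doping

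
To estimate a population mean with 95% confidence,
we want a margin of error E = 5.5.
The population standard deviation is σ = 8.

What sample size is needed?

z_0.025 = 1.960
n = (z×σ/E)² = (1.960×8/5.5)²
n = 8.1277
Round up: n = 9

Answer: n = 9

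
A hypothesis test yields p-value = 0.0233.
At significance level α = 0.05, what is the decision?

Compare p-value to α:
0.0233 < 0.05
Decision: reject H₀

Answer: reject H₀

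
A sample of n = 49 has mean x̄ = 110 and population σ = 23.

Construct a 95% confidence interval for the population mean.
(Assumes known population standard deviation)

Confidence level: 95%, α = 0.05
z_0.025 = 1.960
SE = σ/√n = 23/√49 = 3.2857
Margin of error = 1.960 × 3.2857 = 6.4400
CI: x̄ ± margin = 110 ± 6.4400
CI: (103.5600, 116.4400)

Answer: (103.5600, 116.4400)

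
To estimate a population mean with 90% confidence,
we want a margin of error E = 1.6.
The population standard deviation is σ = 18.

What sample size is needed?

Answer: n = 343

Derivation:
z_0.05 = 1.645
n = (z×σ/E)² = (1.645×18/1.6)²
n = 342.4813
Round up: n = 343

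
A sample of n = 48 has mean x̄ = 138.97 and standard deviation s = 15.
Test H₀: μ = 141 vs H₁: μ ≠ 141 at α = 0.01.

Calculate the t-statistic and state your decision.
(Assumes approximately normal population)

Answer: t = -0.9376, fail to reject H₀

Derivation:
df = n - 1 = 47
SE = s/√n = 15/√48 = 2.1651
t = (x̄ - μ₀)/SE = (138.97 - 141)/2.1651 = -0.9376
Critical value: t_{0.005,47} = ±2.685
p-value ≈ 0.3532
Decision: fail to reject H₀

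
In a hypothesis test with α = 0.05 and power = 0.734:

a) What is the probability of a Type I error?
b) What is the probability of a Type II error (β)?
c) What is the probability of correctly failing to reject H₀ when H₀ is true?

Answer: a) 0.05, b) 0.266, c) 0.95

Derivation:
a) Type I error probability = α = 0.05
b) Power = P(reject H₀ | H₁ true) = 1 - β = 0.734, so Type II error probability = β = 1 - Power = 0.266
c) P(fail to reject H₀ | H₀ true) = 1 - α = 0.95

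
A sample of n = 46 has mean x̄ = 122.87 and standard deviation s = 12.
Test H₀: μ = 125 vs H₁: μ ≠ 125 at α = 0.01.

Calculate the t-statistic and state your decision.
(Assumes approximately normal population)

Answer: t = -1.2039, fail to reject H₀

Derivation:
df = n - 1 = 45
SE = s/√n = 12/√46 = 1.7693
t = (x̄ - μ₀)/SE = (122.87 - 125)/1.7693 = -1.2039
Critical value: t_{0.005,45} = ±2.690
p-value ≈ 0.2349
Decision: fail to reject H₀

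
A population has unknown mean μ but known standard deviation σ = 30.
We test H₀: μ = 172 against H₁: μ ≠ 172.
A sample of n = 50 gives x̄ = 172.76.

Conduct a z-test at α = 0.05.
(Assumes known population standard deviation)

Answer: z = 0.1791, fail to reject H₀

Derivation:
Standard error: SE = σ/√n = 30/√50 = 4.2426
z-statistic: z = (x̄ - μ₀)/SE = (172.76 - 172)/4.2426 = 0.1791
Critical value: ±1.960
p-value = 0.8579
Decision: fail to reject H₀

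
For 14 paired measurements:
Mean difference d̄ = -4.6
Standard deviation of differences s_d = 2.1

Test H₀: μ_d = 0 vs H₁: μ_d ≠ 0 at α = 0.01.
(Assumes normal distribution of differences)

Answer: t = -8.1967, reject H₀

Derivation:
df = n - 1 = 13
SE = s_d/√n = 2.1/√14 = 0.5612
t = d̄/SE = -4.6/0.5612 = -8.1967
Critical value: t_{0.005,13} = ±3.012
p-value < 0.0001
Decision: reject H₀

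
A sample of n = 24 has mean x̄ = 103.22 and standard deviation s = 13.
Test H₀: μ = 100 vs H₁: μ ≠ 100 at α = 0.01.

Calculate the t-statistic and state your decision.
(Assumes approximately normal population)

Answer: t = 1.2134, fail to reject H₀

Derivation:
df = n - 1 = 23
SE = s/√n = 13/√24 = 2.6536
t = (x̄ - μ₀)/SE = (103.22 - 100)/2.6536 = 1.2134
Critical value: t_{0.005,23} = ±2.807
p-value ≈ 0.2373
Decision: fail to reject H₀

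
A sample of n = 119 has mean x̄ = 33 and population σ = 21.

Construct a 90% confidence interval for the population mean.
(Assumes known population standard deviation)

Confidence level: 90%, α = 0.1
z_0.05 = 1.645
SE = σ/√n = 21/√119 = 1.9251
Margin of error = 1.645 × 1.9251 = 3.1668
CI: x̄ ± margin = 33 ± 3.1668
CI: (29.8332, 36.1668)

Answer: (29.8332, 36.1668)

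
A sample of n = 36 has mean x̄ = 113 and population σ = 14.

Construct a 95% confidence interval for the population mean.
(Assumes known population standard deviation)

Confidence level: 95%, α = 0.05
z_0.025 = 1.960
SE = σ/√n = 14/√36 = 2.3333
Margin of error = 1.960 × 2.3333 = 4.5733
CI: x̄ ± margin = 113 ± 4.5733
CI: (108.4267, 117.5733)

Answer: (108.4267, 117.5733)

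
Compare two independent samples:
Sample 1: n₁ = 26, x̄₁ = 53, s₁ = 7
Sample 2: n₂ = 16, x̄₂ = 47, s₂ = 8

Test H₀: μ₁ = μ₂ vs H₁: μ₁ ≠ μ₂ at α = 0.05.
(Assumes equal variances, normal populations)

Answer: t = 2.5549, reject H₀

Derivation:
Pooled variance: s²_p = [25×7² + 15×8²]/(40) = 54.6250
s_p = 7.3909
SE = s_p×√(1/n₁ + 1/n₂) = 7.3909×√(1/26 + 1/16) = 2.3484
t = (x̄₁ - x̄₂)/SE = (53 - 47)/2.3484 = 2.5549
df = 40, t-critical = ±2.021
Decision: reject H₀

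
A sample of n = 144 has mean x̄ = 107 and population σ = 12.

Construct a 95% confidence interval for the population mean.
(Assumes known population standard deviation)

Confidence level: 95%, α = 0.05
z_0.025 = 1.960
SE = σ/√n = 12/√144 = 1.0000
Margin of error = 1.960 × 1.0000 = 1.9600
CI: x̄ ± margin = 107 ± 1.9600
CI: (105.0400, 108.9600)

Answer: (105.0400, 108.9600)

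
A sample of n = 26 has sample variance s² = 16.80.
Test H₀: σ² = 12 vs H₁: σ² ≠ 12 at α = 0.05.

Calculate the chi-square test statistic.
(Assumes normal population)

df = n - 1 = 25
χ² = (n-1)s²/σ₀² = 25×16.80/12 = 35.0000
Critical values: χ²_{0.975,25} = 13.120, χ²_{0.025,25} = 40.646
Rejection region: χ² < 13.120 or χ² > 40.646
Decision: fail to reject H₀

Answer: χ² = 35.0000, fail to reject H₀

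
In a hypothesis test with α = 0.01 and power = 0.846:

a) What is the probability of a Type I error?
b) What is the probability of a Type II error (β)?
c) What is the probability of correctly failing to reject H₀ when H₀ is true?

a) Type I error probability = α = 0.01
b) Power = P(reject H₀ | H₁ true) = 1 - β = 0.846, so Type II error probability = β = 1 - Power = 0.154
c) P(fail to reject H₀ | H₀ true) = 1 - α = 0.99

Answer: a) 0.01, b) 0.154, c) 0.99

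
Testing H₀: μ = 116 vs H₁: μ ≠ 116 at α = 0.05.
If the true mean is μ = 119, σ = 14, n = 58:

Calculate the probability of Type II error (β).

Answer: β ≈ 0.6284

Derivation:
SE = σ/√n = 14/√58 = 1.8383
Critical values: μ₀ ± z_0.025×SE = 116 ± 1.960×1.8383
Acceptance region: (112.3969, 119.6031)
Under H₁ (μ = 119): z_high = (119.6031 - 119)/1.8383 = 0.3281, z_low = (112.3969 - 119)/1.8383 = -3.5920
β = P(not reject | H₁) = Φ(0.3281) - Φ(-3.5920) ≈ 0.6284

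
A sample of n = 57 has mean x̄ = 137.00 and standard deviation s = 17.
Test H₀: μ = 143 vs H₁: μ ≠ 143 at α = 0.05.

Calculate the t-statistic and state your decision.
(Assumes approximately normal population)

df = n - 1 = 56
SE = s/√n = 17/√57 = 2.2517
t = (x̄ - μ₀)/SE = (137.00 - 143)/2.2517 = -2.6647
Critical value: t_{0.025,56} = ±2.003
p-value ≈ 0.0100
Decision: reject H₀

Answer: t = -2.6647, reject H₀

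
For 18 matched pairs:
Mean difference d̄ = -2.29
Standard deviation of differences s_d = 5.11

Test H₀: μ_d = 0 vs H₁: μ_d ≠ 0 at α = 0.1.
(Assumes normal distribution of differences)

Answer: t = -1.9014, reject H₀

Derivation:
df = n - 1 = 17
SE = s_d/√n = 5.11/√18 = 1.2044
t = d̄/SE = -2.29/1.2044 = -1.9014
Critical value: t_{0.05,17} = ±1.740
p-value ≈ 0.0743
Decision: reject H₀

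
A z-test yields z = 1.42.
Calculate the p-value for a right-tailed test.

Answer: p-value ≈ 0.0778

Derivation:
For z = 1.42:
p = P(Z > 1.42) = 1 - Φ(1.42) = 0.0778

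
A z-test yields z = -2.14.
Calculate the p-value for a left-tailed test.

Answer: p-value ≈ 0.0162

Derivation:
For z = -2.14:
p = P(Z < -2.14) = Φ(-2.14) = 0.0162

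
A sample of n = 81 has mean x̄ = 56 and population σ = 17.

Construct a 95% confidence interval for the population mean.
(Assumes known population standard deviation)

Answer: (52.2978, 59.7022)

Derivation:
Confidence level: 95%, α = 0.05
z_0.025 = 1.960
SE = σ/√n = 17/√81 = 1.8889
Margin of error = 1.960 × 1.8889 = 3.7022
CI: x̄ ± margin = 56 ± 3.7022
CI: (52.2978, 59.7022)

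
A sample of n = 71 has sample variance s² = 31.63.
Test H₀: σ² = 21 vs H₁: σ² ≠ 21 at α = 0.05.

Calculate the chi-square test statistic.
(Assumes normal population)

Answer: χ² = 105.4333, reject H₀

Derivation:
df = n - 1 = 70
χ² = (n-1)s²/σ₀² = 70×31.63/21 = 105.4333
Critical values: χ²_{0.975,70} = 48.758, χ²_{0.025,70} = 95.023
Rejection region: χ² < 48.758 or χ² > 95.023
Decision: reject H₀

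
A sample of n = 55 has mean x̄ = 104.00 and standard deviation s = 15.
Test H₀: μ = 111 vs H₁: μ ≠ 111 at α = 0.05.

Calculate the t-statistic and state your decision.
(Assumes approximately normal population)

df = n - 1 = 54
SE = s/√n = 15/√55 = 2.0226
t = (x̄ - μ₀)/SE = (104.00 - 111)/2.0226 = -3.4609
Critical value: t_{0.025,54} = ±2.005
p-value ≈ 0.0011
Decision: reject H₀

Answer: t = -3.4609, reject H₀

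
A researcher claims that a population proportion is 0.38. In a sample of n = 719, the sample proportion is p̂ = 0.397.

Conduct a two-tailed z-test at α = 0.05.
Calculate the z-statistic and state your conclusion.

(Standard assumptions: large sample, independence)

H₀: p = 0.38, H₁: p ≠ 0.38
Standard error: SE = √(p₀(1-p₀)/n) = √(0.38×0.62/719) = 0.018102
z-statistic: z = (p̂ - p₀)/SE = (0.397 - 0.38)/0.018102 = 0.9391
Critical value: z_0.025 = ±1.960
p-value = 0.3477
Decision: fail to reject H₀ at α = 0.05

Answer: z = 0.9391, fail to reject H₀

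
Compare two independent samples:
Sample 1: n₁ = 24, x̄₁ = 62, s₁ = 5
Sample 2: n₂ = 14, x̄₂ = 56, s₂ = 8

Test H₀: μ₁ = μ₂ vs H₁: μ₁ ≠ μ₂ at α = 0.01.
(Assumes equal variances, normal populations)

Pooled variance: s²_p = [23×5² + 13×8²]/(36) = 39.0833
s_p = 6.2517
SE = s_p×√(1/n₁ + 1/n₂) = 6.2517×√(1/24 + 1/14) = 2.1024
t = (x̄₁ - x̄₂)/SE = (62 - 56)/2.1024 = 2.8539
df = 36, t-critical = ±2.719
Decision: reject H₀

Answer: t = 2.8539, reject H₀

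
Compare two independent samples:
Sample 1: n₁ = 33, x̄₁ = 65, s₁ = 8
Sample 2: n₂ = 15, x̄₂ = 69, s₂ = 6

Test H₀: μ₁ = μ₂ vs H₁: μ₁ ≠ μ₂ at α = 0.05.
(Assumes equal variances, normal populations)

Answer: t = -1.7246, fail to reject H₀

Derivation:
Pooled variance: s²_p = [32×8² + 14×6²]/(46) = 55.4783
s_p = 7.4484
SE = s_p×√(1/n₁ + 1/n₂) = 7.4484×√(1/33 + 1/15) = 2.3194
t = (x̄₁ - x̄₂)/SE = (65 - 69)/2.3194 = -1.7246
df = 46, t-critical = ±2.013
Decision: fail to reject H₀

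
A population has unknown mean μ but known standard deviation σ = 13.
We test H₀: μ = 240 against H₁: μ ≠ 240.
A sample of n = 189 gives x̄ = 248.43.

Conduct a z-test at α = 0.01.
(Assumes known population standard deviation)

Answer: z = 8.9150, reject H₀

Derivation:
Standard error: SE = σ/√n = 13/√189 = 0.9456
z-statistic: z = (x̄ - μ₀)/SE = (248.43 - 240)/0.9456 = 8.9150
Critical value: ±2.576
p-value < 0.0001
Decision: reject H₀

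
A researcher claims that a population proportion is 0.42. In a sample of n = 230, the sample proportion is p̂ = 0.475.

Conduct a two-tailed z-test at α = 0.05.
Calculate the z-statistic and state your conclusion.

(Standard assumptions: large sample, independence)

H₀: p = 0.42, H₁: p ≠ 0.42
Standard error: SE = √(p₀(1-p₀)/n) = √(0.42×0.58/230) = 0.032544
z-statistic: z = (p̂ - p₀)/SE = (0.475 - 0.42)/0.032544 = 1.6900
Critical value: z_0.025 = ±1.960
p-value = 0.0910
Decision: fail to reject H₀ at α = 0.05

Answer: z = 1.6900, fail to reject H₀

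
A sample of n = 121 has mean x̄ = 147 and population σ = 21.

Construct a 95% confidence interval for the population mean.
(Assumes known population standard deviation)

Answer: (143.2582, 150.7418)

Derivation:
Confidence level: 95%, α = 0.05
z_0.025 = 1.960
SE = σ/√n = 21/√121 = 1.9091
Margin of error = 1.960 × 1.9091 = 3.7418
CI: x̄ ± margin = 147 ± 3.7418
CI: (143.2582, 150.7418)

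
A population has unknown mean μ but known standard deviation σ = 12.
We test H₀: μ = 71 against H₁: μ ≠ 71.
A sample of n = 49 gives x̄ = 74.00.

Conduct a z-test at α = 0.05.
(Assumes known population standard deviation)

Answer: z = 1.7500, fail to reject H₀

Derivation:
Standard error: SE = σ/√n = 12/√49 = 1.7143
z-statistic: z = (x̄ - μ₀)/SE = (74.00 - 71)/1.7143 = 1.7500
Critical value: ±1.960
p-value = 0.0801
Decision: fail to reject H₀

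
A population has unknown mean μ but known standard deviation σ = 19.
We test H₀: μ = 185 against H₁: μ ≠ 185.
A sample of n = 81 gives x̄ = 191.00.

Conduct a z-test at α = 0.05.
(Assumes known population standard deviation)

Answer: z = 2.8421, reject H₀

Derivation:
Standard error: SE = σ/√n = 19/√81 = 2.1111
z-statistic: z = (x̄ - μ₀)/SE = (191.00 - 185)/2.1111 = 2.8421
Critical value: ±1.960
p-value = 0.0045
Decision: reject H₀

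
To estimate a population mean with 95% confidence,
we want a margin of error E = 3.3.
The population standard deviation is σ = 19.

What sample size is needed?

z_0.025 = 1.960
n = (z×σ/E)² = (1.960×19/3.3)²
n = 127.3478
Round up: n = 128

Answer: n = 128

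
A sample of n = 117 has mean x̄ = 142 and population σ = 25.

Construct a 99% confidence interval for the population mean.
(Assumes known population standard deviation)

Confidence level: 99%, α = 0.01
z_0.005 = 2.576
SE = σ/√n = 25/√117 = 2.3113
Margin of error = 2.576 × 2.3113 = 5.9539
CI: x̄ ± margin = 142 ± 5.9539
CI: (136.0461, 147.9539)

Answer: (136.0461, 147.9539)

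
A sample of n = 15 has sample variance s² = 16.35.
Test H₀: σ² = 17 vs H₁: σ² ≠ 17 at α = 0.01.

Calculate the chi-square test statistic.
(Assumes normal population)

df = n - 1 = 14
χ² = (n-1)s²/σ₀² = 14×16.35/17 = 13.4647
Critical values: χ²_{0.995,14} = 4.075, χ²_{0.005,14} = 31.319
Rejection region: χ² < 4.075 or χ² > 31.319
Decision: fail to reject H₀

Answer: χ² = 13.4647, fail to reject H₀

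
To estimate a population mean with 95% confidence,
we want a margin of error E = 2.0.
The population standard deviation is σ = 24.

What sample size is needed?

z_0.025 = 1.960
n = (z×σ/E)² = (1.960×24/2.0)²
n = 553.1904
Round up: n = 554

Answer: n = 554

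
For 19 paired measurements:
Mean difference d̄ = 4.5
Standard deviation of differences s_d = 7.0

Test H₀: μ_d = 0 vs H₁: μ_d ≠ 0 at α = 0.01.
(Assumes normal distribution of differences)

df = n - 1 = 18
SE = s_d/√n = 7.0/√19 = 1.6059
t = d̄/SE = 4.5/1.6059 = 2.8022
Critical value: t_{0.005,18} = ±2.878
p-value ≈ 0.0118
Decision: fail to reject H₀

Answer: t = 2.8022, fail to reject H₀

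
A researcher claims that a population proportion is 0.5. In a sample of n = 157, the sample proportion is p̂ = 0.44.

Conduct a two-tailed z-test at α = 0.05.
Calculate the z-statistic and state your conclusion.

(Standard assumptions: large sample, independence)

H₀: p = 0.5, H₁: p ≠ 0.5
Standard error: SE = √(p₀(1-p₀)/n) = √(0.5×0.5/157) = 0.039904
z-statistic: z = (p̂ - p₀)/SE = (0.44 - 0.5)/0.039904 = -1.5036
Critical value: z_0.025 = ±1.960
p-value = 0.1327
Decision: fail to reject H₀ at α = 0.05

Answer: z = -1.5036, fail to reject H₀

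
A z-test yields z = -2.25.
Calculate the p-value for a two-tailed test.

For z = -2.25:
p = 2×P(Z > |-2.25|) = 2×(1 - Φ(2.25)) = 0.0244

Answer: p-value ≈ 0.0244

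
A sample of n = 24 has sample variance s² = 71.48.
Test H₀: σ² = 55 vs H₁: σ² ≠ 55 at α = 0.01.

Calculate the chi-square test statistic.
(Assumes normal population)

df = n - 1 = 23
χ² = (n-1)s²/σ₀² = 23×71.48/55 = 29.8916
Critical values: χ²_{0.995,23} = 9.260, χ²_{0.005,23} = 44.181
Rejection region: χ² < 9.260 or χ² > 44.181
Decision: fail to reject H₀

Answer: χ² = 29.8916, fail to reject H₀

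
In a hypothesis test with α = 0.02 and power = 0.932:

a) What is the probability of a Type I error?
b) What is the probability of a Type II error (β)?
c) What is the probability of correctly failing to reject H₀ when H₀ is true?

Answer: a) 0.02, b) 0.068, c) 0.98

Derivation:
a) Type I error probability = α = 0.02
b) Power = P(reject H₀ | H₁ true) = 1 - β = 0.932, so Type II error probability = β = 1 - Power = 0.068
c) P(fail to reject H₀ | H₀ true) = 1 - α = 0.98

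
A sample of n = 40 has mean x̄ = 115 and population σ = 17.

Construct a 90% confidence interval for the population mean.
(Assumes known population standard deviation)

Confidence level: 90%, α = 0.1
z_0.05 = 1.645
SE = σ/√n = 17/√40 = 2.6879
Margin of error = 1.645 × 2.6879 = 4.4216
CI: x̄ ± margin = 115 ± 4.4216
CI: (110.5784, 119.4216)

Answer: (110.5784, 119.4216)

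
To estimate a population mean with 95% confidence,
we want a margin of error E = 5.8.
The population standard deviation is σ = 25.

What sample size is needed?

z_0.025 = 1.960
n = (z×σ/E)² = (1.960×25/5.8)²
n = 71.3734
Round up: n = 72

Answer: n = 72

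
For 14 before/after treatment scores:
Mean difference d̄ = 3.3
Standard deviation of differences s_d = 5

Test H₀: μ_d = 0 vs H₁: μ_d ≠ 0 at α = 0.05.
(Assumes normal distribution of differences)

Answer: t = 2.4695, reject H₀

Derivation:
df = n - 1 = 13
SE = s_d/√n = 5/√14 = 1.3363
t = d̄/SE = 3.3/1.3363 = 2.4695
Critical value: t_{0.025,13} = ±2.160
p-value ≈ 0.0282
Decision: reject H₀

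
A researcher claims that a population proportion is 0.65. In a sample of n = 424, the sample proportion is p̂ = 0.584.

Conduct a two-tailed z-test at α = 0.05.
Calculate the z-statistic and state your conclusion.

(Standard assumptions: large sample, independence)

H₀: p = 0.65, H₁: p ≠ 0.65
Standard error: SE = √(p₀(1-p₀)/n) = √(0.65×0.35/424) = 0.023164
z-statistic: z = (p̂ - p₀)/SE = (0.584 - 0.65)/0.023164 = -2.8492
Critical value: z_0.025 = ±1.960
p-value = 0.0044
Decision: reject H₀ at α = 0.05

Answer: z = -2.8492, reject H₀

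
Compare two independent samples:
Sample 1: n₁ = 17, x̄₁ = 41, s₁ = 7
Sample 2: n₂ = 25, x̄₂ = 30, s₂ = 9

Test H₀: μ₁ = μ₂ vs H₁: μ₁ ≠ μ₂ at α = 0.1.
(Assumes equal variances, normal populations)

Answer: t = 4.2371, reject H₀

Derivation:
Pooled variance: s²_p = [16×7² + 24×9²]/(40) = 68.2000
s_p = 8.2583
SE = s_p×√(1/n₁ + 1/n₂) = 8.2583×√(1/17 + 1/25) = 2.5961
t = (x̄₁ - x̄₂)/SE = (41 - 30)/2.5961 = 4.2371
df = 40, t-critical = ±1.684
Decision: reject H₀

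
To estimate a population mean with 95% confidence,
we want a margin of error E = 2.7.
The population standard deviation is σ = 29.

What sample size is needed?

Answer: n = 444

Derivation:
z_0.025 = 1.960
n = (z×σ/E)² = (1.960×29/2.7)²
n = 443.1805
Round up: n = 444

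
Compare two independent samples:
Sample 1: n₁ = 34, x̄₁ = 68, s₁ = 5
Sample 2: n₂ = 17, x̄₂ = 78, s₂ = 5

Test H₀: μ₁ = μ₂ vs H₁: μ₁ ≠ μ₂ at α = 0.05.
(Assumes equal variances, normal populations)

Answer: t = -6.7331, reject H₀

Derivation:
Pooled variance: s²_p = [33×5² + 16×5²]/(49) = 25.0000
s_p = 5.0000
SE = s_p×√(1/n₁ + 1/n₂) = 5.0000×√(1/34 + 1/17) = 1.4852
t = (x̄₁ - x̄₂)/SE = (68 - 78)/1.4852 = -6.7331
df = 49, t-critical = ±2.010
Decision: reject H₀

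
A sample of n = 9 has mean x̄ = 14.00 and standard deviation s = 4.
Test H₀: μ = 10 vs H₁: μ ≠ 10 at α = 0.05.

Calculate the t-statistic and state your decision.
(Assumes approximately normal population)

Answer: t = 3.0001, reject H₀

Derivation:
df = n - 1 = 8
SE = s/√n = 4/√9 = 1.3333
t = (x̄ - μ₀)/SE = (14.00 - 10)/1.3333 = 3.0001
Critical value: t_{0.025,8} = ±2.306
p-value ≈ 0.0171
Decision: reject H₀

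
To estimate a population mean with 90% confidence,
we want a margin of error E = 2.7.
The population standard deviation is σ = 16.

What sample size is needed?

Answer: n = 96

Derivation:
z_0.05 = 1.645
n = (z×σ/E)² = (1.645×16/2.7)²
n = 95.0264
Round up: n = 96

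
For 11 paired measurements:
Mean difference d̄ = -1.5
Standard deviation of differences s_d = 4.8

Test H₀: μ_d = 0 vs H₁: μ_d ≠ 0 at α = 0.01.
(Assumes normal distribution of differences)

df = n - 1 = 10
SE = s_d/√n = 4.8/√11 = 1.4473
t = d̄/SE = -1.5/1.4473 = -1.0364
Critical value: t_{0.005,10} = ±3.169
p-value ≈ 0.3244
Decision: fail to reject H₀

Answer: t = -1.0364, fail to reject H₀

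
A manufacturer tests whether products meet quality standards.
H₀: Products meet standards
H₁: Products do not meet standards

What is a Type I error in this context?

A Type I error (probability α) occurs when we reject a true H₀.
A Type II error (probability β) occurs when we fail to reject a false H₀.

Answer: Rejecting good products that actually meet standards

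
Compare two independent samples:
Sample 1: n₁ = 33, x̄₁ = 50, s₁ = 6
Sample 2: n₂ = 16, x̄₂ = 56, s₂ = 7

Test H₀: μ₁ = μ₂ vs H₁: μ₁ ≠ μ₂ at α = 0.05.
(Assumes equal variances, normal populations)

Answer: t = -3.1083, reject H₀

Derivation:
Pooled variance: s²_p = [32×6² + 15×7²]/(47) = 40.1489
s_p = 6.3363
SE = s_p×√(1/n₁ + 1/n₂) = 6.3363×√(1/33 + 1/16) = 1.9303
t = (x̄₁ - x̄₂)/SE = (50 - 56)/1.9303 = -3.1083
df = 47, t-critical = ±2.012
Decision: reject H₀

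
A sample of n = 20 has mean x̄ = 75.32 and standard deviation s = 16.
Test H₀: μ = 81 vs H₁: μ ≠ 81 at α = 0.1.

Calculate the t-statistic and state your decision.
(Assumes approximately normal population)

Answer: t = -1.5876, fail to reject H₀

Derivation:
df = n - 1 = 19
SE = s/√n = 16/√20 = 3.5777
t = (x̄ - μ₀)/SE = (75.32 - 81)/3.5777 = -1.5876
Critical value: t_{0.05,19} = ±1.729
p-value ≈ 0.1289
Decision: fail to reject H₀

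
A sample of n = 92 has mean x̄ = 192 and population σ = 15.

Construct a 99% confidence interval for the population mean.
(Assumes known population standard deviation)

Answer: (187.9714, 196.0286)

Derivation:
Confidence level: 99%, α = 0.01
z_0.005 = 2.576
SE = σ/√n = 15/√92 = 1.5639
Margin of error = 2.576 × 1.5639 = 4.0286
CI: x̄ ± margin = 192 ± 4.0286
CI: (187.9714, 196.0286)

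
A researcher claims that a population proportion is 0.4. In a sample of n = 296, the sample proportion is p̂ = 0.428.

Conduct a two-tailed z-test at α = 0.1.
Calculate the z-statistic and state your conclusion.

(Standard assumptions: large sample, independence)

Answer: z = 0.9833, fail to reject H₀

Derivation:
H₀: p = 0.4, H₁: p ≠ 0.4
Standard error: SE = √(p₀(1-p₀)/n) = √(0.4×0.6/296) = 0.028475
z-statistic: z = (p̂ - p₀)/SE = (0.428 - 0.4)/0.028475 = 0.9833
Critical value: z_0.05 = ±1.645
p-value = 0.3255
Decision: fail to reject H₀ at α = 0.1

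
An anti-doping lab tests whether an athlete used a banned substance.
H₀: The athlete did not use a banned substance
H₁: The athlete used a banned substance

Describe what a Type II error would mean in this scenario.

A Type I error (probability α) occurs when we reject a true H₀.
A Type II error (probability β) occurs when we fail to reject a false H₀.

Answer: Failing to detect doping in an athlete who used a banned substance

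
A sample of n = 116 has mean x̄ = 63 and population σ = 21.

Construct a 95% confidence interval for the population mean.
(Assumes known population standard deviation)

Answer: (59.1784, 66.8216)

Derivation:
Confidence level: 95%, α = 0.05
z_0.025 = 1.960
SE = σ/√n = 21/√116 = 1.9498
Margin of error = 1.960 × 1.9498 = 3.8216
CI: x̄ ± margin = 63 ± 3.8216
CI: (59.1784, 66.8216)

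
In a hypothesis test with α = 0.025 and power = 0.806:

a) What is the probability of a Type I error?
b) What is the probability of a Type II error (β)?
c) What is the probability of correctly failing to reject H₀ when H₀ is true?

a) Type I error probability = α = 0.025
b) Power = P(reject H₀ | H₁ true) = 1 - β = 0.806, so Type II error probability = β = 1 - Power = 0.194
c) P(fail to reject H₀ | H₀ true) = 1 - α = 0.975

Answer: a) 0.025, b) 0.194, c) 0.975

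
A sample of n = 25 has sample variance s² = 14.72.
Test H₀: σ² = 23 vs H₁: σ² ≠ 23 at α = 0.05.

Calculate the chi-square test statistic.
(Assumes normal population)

df = n - 1 = 24
χ² = (n-1)s²/σ₀² = 24×14.72/23 = 15.3600
Critical values: χ²_{0.975,24} = 12.401, χ²_{0.025,24} = 39.364
Rejection region: χ² < 12.401 or χ² > 39.364
Decision: fail to reject H₀

Answer: χ² = 15.3600, fail to reject H₀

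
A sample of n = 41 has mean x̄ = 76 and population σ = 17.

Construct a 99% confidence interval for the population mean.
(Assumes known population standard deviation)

Answer: (69.1607, 82.8393)

Derivation:
Confidence level: 99%, α = 0.01
z_0.005 = 2.576
SE = σ/√n = 17/√41 = 2.6550
Margin of error = 2.576 × 2.6550 = 6.8393
CI: x̄ ± margin = 76 ± 6.8393
CI: (69.1607, 82.8393)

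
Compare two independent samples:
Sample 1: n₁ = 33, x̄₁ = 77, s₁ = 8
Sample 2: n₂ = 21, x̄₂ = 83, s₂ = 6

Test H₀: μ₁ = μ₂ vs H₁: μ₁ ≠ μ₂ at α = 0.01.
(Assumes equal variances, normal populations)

Answer: t = -2.9461, reject H₀

Derivation:
Pooled variance: s²_p = [32×8² + 20×6²]/(52) = 53.2308
s_p = 7.2959
SE = s_p×√(1/n₁ + 1/n₂) = 7.2959×√(1/33 + 1/21) = 2.0366
t = (x̄₁ - x̄₂)/SE = (77 - 83)/2.0366 = -2.9461
df = 52, t-critical = ±2.674
Decision: reject H₀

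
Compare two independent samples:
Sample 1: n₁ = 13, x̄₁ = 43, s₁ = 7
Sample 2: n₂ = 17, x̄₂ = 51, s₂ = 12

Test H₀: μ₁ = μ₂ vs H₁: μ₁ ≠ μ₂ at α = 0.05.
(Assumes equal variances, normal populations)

Pooled variance: s²_p = [12×7² + 16×12²]/(28) = 103.2857
s_p = 10.1630
SE = s_p×√(1/n₁ + 1/n₂) = 10.1630×√(1/13 + 1/17) = 3.7444
t = (x̄₁ - x̄₂)/SE = (43 - 51)/3.7444 = -2.1365
df = 28, t-critical = ±2.048
Decision: reject H₀

Answer: t = -2.1365, reject H₀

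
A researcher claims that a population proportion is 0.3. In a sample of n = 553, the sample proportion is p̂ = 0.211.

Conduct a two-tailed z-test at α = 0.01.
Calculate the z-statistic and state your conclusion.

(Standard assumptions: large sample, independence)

H₀: p = 0.3, H₁: p ≠ 0.3
Standard error: SE = √(p₀(1-p₀)/n) = √(0.3×0.7/553) = 0.019487
z-statistic: z = (p̂ - p₀)/SE = (0.211 - 0.3)/0.019487 = -4.5671
Critical value: z_0.005 = ±2.576
p-value < 0.0001
Decision: reject H₀ at α = 0.01

Answer: z = -4.5671, reject H₀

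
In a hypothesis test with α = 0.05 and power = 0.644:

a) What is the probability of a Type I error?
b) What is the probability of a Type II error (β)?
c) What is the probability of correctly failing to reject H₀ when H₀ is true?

a) Type I error probability = α = 0.05
b) Power = P(reject H₀ | H₁ true) = 1 - β = 0.644, so Type II error probability = β = 1 - Power = 0.356
c) P(fail to reject H₀ | H₀ true) = 1 - α = 0.95

Answer: a) 0.05, b) 0.356, c) 0.95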